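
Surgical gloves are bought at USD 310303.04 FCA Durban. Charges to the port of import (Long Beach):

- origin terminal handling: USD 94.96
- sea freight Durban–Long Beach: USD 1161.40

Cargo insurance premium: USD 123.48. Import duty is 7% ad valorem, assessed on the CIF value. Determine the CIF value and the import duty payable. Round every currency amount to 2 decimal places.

CIF = FCA price + pre-shipment costs + freight + insurance
CIF = 310303.04 + 94.96 + 1161.40 + 123.48 = 311682.88
Import duty = 311682.88 × 7% = 21817.80

CIF value: USD 311682.88; import duty: USD 21817.80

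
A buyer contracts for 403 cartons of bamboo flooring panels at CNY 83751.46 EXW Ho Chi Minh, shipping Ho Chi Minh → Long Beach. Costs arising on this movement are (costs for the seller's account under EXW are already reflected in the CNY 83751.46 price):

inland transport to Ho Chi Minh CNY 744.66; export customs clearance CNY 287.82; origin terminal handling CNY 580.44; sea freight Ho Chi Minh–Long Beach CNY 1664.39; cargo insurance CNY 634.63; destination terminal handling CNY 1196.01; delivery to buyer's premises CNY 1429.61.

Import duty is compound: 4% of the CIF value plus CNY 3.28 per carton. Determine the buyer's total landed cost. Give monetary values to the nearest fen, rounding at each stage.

Total landed cost: CNY 95117.40

EXW: the seller makes goods available at their premises; the buyer bears all onward costs.
CIF value = EXW price + inland to port + export clearance + origin terminal + freight + insurance = 83751.46 + 744.66 + 287.82 + 580.44 + 1664.39 + 634.63 = 87663.40
Ad valorem component: 87663.40 × 4% = 3506.54
Specific component: 403 × 3.28 = 1321.84
Import duty = 3506.54 + 1321.84 = 4828.38
Buyer bears: inland to port 744.66 + export clearance 287.82 + origin terminal 580.44 + freight 1664.39 + insurance 634.63 + destination terminal 1196.01 + delivery 1429.61 + duty 4828.38 = 11365.94
Landed cost = invoice 83751.46 + 11365.94 = 95117.40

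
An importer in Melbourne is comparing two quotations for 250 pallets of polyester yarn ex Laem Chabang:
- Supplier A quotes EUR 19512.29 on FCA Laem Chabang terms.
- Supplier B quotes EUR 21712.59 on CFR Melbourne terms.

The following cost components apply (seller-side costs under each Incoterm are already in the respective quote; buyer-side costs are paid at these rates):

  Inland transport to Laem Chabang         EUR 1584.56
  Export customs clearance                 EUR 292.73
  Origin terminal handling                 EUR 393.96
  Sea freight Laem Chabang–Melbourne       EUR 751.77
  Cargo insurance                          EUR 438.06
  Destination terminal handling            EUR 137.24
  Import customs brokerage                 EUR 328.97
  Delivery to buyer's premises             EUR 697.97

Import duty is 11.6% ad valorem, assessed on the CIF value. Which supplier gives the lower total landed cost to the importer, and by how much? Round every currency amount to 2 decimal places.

Supplier A (FCA):
CIF value = FCA price + origin terminal + freight + insurance = 19512.29 + 393.96 + 751.77 + 438.06 = 21096.08
Import duty = 21096.08 × 11.6% = 2447.15
Buyer bears (A): 393.96 + 751.77 + 438.06 + 137.24 + 328.97 + 697.97 = 2747.97
Landed cost (A) = invoice 19512.29 + 2747.97 + duty 2447.15 = 24707.41
Supplier B (CFR):
CIF value = CFR price + insurance = 21712.59 + 438.06 = 22150.65
Import duty = 22150.65 × 11.6% = 2569.48
Buyer bears (B): 438.06 + 137.24 + 328.97 + 697.97 = 1602.24
Landed cost (B) = invoice 21712.59 + 1602.24 + duty 2569.48 = 25884.31
Difference = |24707.41 − 25884.31| = 1176.90

Supplier A is cheaper by EUR 1176.90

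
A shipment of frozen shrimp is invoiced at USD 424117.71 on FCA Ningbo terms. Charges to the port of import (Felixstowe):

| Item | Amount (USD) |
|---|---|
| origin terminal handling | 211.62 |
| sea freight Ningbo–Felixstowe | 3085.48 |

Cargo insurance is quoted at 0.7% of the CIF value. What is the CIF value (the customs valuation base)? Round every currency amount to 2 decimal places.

Let C be the CIF value. C = FCA price + pre-shipment costs + freight + 0.7% × C
C − 0.7% × C = 424117.71 + 211.62 + 3085.48
0.993 × C = 427414.81
C = 427414.81 / 0.993 = 430427.80
Insurance premium = 0.7% × 430427.80 = 3012.99

CIF value: USD 430427.80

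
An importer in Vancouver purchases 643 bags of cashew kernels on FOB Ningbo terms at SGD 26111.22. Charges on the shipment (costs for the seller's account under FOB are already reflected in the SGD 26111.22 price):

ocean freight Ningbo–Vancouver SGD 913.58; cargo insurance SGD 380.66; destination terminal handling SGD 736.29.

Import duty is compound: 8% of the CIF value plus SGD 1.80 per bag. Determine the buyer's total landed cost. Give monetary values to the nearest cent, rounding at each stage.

FOB: the seller bears costs until goods are on board at the origin port; the buyer bears freight, insurance and all costs thereafter.
CIF value = FOB price + freight + insurance = 26111.22 + 913.58 + 380.66 = 27405.46
Ad valorem component: 27405.46 × 8% = 2192.44
Specific component: 643 × 1.80 = 1157.40
Import duty = 2192.44 + 1157.40 = 3349.84
Buyer bears: freight 913.58 + insurance 380.66 + destination terminal 736.29 + duty 3349.84 = 5380.37
Landed cost = invoice 26111.22 + 5380.37 = 31491.59

Total landed cost: SGD 31491.59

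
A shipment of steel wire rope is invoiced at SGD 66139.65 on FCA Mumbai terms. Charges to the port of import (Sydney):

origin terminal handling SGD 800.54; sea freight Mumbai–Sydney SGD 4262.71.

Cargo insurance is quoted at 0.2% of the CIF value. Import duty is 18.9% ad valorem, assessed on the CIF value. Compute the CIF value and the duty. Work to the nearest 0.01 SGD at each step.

CIF value: SGD 71345.59; import duty: SGD 13484.32

Let C be the CIF value. C = FCA price + pre-shipment costs + freight + 0.2% × C
C − 0.2% × C = 66139.65 + 800.54 + 4262.71
0.998 × C = 71202.90
C = 71202.90 / 0.998 = 71345.59
Insurance premium = 0.2% × 71345.59 = 142.69
Import duty = 71345.59 × 18.9% = 13484.32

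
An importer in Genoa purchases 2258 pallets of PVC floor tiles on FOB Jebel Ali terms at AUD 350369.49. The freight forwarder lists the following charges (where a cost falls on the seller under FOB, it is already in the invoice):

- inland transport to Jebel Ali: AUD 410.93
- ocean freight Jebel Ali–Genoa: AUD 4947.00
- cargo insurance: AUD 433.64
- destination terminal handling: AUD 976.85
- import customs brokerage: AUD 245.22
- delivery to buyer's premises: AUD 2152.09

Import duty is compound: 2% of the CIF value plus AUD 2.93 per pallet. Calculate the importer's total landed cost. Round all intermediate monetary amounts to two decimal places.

Total landed cost: AUD 372855.23

FOB: the seller bears costs until goods are on board at the origin port; the buyer bears freight, insurance and all costs thereafter.
Already in the invoice (seller's account under FOB): inland to port — exclude.
CIF value = FOB price + freight + insurance = 350369.49 + 4947.00 + 433.64 = 355750.13
Ad valorem component: 355750.13 × 2% = 7115.00
Specific component: 2258 × 2.93 = 6615.94
Import duty = 7115.00 + 6615.94 = 13730.94
Buyer bears: freight 4947.00 + insurance 433.64 + destination terminal 976.85 + brokerage 245.22 + delivery 2152.09 + duty 13730.94 = 22485.74
Landed cost = invoice 350369.49 + 22485.74 = 372855.23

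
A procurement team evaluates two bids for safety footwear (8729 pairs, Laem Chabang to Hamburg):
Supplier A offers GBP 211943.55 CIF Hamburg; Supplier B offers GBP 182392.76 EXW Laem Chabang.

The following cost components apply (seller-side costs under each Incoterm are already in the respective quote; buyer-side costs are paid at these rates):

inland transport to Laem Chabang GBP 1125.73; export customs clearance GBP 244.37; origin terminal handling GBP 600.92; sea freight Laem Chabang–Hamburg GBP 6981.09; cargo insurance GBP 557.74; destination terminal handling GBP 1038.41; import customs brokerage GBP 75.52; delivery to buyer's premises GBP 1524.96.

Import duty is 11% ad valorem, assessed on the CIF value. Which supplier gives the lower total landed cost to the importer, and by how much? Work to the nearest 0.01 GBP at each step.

Supplier A (CIF):
The CIF price already equals the CIF value: 211943.55
Import duty = 211943.55 × 11% = 23313.79
Buyer bears (A): 1038.41 + 75.52 + 1524.96 = 2638.89
Landed cost (A) = invoice 211943.55 + 2638.89 + duty 23313.79 = 237896.23
Supplier B (EXW):
CIF value = EXW price + inland to port + export clearance + origin terminal + freight + insurance = 182392.76 + 1125.73 + 244.37 + 600.92 + 6981.09 + 557.74 = 191902.61
Import duty = 191902.61 × 11% = 21109.29
Buyer bears (B): 1125.73 + 244.37 + 600.92 + 6981.09 + 557.74 + 1038.41 + 75.52 + 1524.96 = 12148.74
Landed cost (B) = invoice 182392.76 + 12148.74 + duty 21109.29 = 215650.79
Difference = |237896.23 − 215650.79| = 22245.44

Supplier B is cheaper by GBP 22245.44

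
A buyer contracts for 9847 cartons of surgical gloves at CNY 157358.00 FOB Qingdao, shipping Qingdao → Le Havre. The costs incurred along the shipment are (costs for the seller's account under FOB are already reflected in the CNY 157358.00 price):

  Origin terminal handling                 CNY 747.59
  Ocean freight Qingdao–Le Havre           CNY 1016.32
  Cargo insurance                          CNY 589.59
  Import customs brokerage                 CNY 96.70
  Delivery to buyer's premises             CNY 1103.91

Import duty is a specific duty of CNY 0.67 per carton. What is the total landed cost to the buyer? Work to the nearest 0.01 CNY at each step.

FOB: the seller bears costs until goods are on board at the origin port; the buyer bears freight, insurance and all costs thereafter.
Already in the invoice (seller's account under FOB): origin terminal — exclude.
CIF value = FOB price + freight + insurance = 157358.00 + 1016.32 + 589.59 = 158963.91
Import duty = 9847 × 0.67 = 6597.49
Buyer bears: freight 1016.32 + insurance 589.59 + brokerage 96.70 + delivery 1103.91 + duty 6597.49 = 9404.01
Landed cost = invoice 157358.00 + 9404.01 = 166762.01

Total landed cost: CNY 166762.01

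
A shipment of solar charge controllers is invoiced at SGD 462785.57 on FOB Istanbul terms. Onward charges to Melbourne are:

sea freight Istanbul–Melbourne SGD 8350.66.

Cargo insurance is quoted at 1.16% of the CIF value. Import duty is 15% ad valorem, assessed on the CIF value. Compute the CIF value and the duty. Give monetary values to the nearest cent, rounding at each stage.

Let C be the CIF value. C = FOB price + freight + 1.16% × C
C − 1.16% × C = 462785.57 + 8350.66
0.9884 × C = 471136.23
C = 471136.23 / 0.9884 = 476665.55
Insurance premium = 1.16% × 476665.55 = 5529.32
Import duty = 476665.55 × 15% = 71499.83

CIF value: SGD 476665.55; import duty: SGD 71499.83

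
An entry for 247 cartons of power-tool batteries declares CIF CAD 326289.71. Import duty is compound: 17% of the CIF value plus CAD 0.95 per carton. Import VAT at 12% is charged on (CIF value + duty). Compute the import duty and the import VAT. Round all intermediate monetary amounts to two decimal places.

Ad valorem component: 326289.71 × 17% = 55469.25
Specific component: 247 × 0.95 = 234.65
Import duty = 55469.25 + 234.65 = 55703.90
VAT base = CIF + duty = 326289.71 + 55703.90 = 381993.61
Import VAT = 381993.61 × 12% = 45839.23

Import duty: CAD 55703.90; import VAT: CAD 45839.23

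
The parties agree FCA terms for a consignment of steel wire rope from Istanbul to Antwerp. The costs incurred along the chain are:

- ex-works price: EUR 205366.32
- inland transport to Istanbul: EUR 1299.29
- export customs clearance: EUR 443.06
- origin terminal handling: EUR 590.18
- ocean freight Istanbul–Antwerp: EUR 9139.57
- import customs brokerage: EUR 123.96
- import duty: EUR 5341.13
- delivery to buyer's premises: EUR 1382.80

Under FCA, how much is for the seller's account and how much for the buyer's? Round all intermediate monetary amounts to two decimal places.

Seller: EUR 207108.67; buyer: EUR 16577.64

FCA: the seller delivers export-cleared goods to the carrier; the buyer bears costs from that point.
Seller's account: goods 205366.32 + inland to port 1299.29 + export clearance 443.06 = 207108.67
Buyer's account: origin terminal 590.18 + freight 9139.57 + brokerage 123.96 + duty 5341.13 + delivery 1382.80 = 16577.64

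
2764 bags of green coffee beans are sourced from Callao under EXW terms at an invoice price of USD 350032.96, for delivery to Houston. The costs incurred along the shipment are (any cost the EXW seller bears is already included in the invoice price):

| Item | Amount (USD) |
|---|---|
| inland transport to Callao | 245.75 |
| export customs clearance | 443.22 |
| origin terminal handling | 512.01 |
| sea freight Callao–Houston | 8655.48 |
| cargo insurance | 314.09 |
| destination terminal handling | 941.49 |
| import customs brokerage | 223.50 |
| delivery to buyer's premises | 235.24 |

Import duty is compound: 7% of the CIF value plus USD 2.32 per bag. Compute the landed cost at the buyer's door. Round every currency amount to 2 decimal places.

Total landed cost: USD 393230.47

EXW: the seller makes goods available at their premises; the buyer bears all onward costs.
CIF value = EXW price + inland to port + export clearance + origin terminal + freight + insurance = 350032.96 + 245.75 + 443.22 + 512.01 + 8655.48 + 314.09 = 360203.51
Ad valorem component: 360203.51 × 7% = 25214.25
Specific component: 2764 × 2.32 = 6412.48
Import duty = 25214.25 + 6412.48 = 31626.73
Buyer bears: inland to port 245.75 + export clearance 443.22 + origin terminal 512.01 + freight 8655.48 + insurance 314.09 + destination terminal 941.49 + brokerage 223.50 + delivery 235.24 + duty 31626.73 = 43197.51
Landed cost = invoice 350032.96 + 43197.51 = 393230.47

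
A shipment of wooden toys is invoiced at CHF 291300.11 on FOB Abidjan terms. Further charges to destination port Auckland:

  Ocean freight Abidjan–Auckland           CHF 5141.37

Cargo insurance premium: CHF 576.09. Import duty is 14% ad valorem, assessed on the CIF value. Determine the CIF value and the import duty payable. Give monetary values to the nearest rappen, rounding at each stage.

CIF = FOB price + freight + insurance
CIF = 291300.11 + 5141.37 + 576.09 = 297017.57
Import duty = 297017.57 × 14% = 41582.46

CIF value: CHF 297017.57; import duty: CHF 41582.46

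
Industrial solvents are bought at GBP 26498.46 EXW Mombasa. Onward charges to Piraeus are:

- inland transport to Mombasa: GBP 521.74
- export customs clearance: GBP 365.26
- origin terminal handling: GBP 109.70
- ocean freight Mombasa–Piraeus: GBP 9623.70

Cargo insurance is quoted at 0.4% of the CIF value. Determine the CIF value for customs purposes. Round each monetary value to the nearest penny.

CIF value: GBP 37267.93

Let C be the CIF value. C = EXW price + pre-shipment costs + freight + 0.4% × C
C − 0.4% × C = 26498.46 + 521.74 + 365.26 + 109.70 + 9623.70
0.996 × C = 37118.86
C = 37118.86 / 0.996 = 37267.93
Insurance premium = 0.4% × 37267.93 = 149.07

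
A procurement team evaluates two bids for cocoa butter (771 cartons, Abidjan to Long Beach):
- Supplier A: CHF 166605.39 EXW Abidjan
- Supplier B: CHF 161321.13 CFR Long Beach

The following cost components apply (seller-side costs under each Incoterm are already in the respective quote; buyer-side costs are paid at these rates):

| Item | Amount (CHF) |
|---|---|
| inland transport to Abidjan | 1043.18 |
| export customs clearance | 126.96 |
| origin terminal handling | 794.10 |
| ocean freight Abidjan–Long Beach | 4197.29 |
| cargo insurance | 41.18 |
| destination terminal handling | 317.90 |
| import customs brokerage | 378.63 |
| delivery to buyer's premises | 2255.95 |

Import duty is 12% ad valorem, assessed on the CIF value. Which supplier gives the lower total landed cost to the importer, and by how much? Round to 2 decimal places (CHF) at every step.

Supplier B is cheaper by CHF 12819.28

Supplier A (EXW):
CIF value = EXW price + inland to port + export clearance + origin terminal + freight + insurance = 166605.39 + 1043.18 + 126.96 + 794.10 + 4197.29 + 41.18 = 172808.10
Import duty = 172808.10 × 12% = 20736.97
Buyer bears (A): 1043.18 + 126.96 + 794.10 + 4197.29 + 41.18 + 317.90 + 378.63 + 2255.95 = 9155.19
Landed cost (A) = invoice 166605.39 + 9155.19 + duty 20736.97 = 196497.55
Supplier B (CFR):
CIF value = CFR price + insurance = 161321.13 + 41.18 = 161362.31
Import duty = 161362.31 × 12% = 19363.48
Buyer bears (B): 41.18 + 317.90 + 378.63 + 2255.95 = 2993.66
Landed cost (B) = invoice 161321.13 + 2993.66 + duty 19363.48 = 183678.27
Difference = |196497.55 − 183678.27| = 12819.28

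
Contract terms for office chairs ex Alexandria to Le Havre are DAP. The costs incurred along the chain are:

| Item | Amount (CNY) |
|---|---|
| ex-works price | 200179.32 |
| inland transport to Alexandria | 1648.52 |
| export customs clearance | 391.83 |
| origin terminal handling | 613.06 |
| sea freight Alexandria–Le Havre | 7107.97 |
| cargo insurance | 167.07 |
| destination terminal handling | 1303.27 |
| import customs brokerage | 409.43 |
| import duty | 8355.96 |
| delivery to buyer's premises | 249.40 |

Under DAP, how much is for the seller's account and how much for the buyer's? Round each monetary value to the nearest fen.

Seller: CNY 211660.44; buyer: CNY 8765.39

DAP: the seller bears all costs to the named destination except import duty and clearance.
Seller's account: goods 200179.32 + inland to port 1648.52 + export clearance 391.83 + origin terminal 613.06 + freight 7107.97 + insurance 167.07 + destination terminal 1303.27 + delivery 249.40 = 211660.44
Buyer's account: brokerage 409.43 + duty 8355.96 = 8765.39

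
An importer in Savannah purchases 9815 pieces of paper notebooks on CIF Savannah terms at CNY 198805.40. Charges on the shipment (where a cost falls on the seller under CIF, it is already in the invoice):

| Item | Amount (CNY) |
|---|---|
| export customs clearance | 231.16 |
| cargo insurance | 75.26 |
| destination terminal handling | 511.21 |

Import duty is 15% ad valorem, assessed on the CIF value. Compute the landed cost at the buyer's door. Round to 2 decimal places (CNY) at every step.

Total landed cost: CNY 229137.42

CIF: the seller pays costs through ocean freight and marine insurance to the destination port.
Already in the invoice (seller's account under CIF): export clearance, insurance — exclude.
The CIF price already equals the CIF value: 198805.40
Import duty = 198805.40 × 15% = 29820.81
Buyer bears: destination terminal 511.21 + duty 29820.81 = 30332.02
Landed cost = invoice 198805.40 + 30332.02 = 229137.42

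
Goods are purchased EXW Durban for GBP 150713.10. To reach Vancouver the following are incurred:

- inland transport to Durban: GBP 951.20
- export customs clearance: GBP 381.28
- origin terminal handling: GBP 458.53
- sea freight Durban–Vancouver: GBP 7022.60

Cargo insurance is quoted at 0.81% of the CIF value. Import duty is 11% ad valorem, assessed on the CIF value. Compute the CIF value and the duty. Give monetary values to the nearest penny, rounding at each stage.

CIF value: GBP 160829.43; import duty: GBP 17691.24

Let C be the CIF value. C = EXW price + pre-shipment costs + freight + 0.81% × C
C − 0.81% × C = 150713.10 + 951.20 + 381.28 + 458.53 + 7022.60
0.9919 × C = 159526.71
C = 159526.71 / 0.9919 = 160829.43
Insurance premium = 0.81% × 160829.43 = 1302.72
Import duty = 160829.43 × 11% = 17691.24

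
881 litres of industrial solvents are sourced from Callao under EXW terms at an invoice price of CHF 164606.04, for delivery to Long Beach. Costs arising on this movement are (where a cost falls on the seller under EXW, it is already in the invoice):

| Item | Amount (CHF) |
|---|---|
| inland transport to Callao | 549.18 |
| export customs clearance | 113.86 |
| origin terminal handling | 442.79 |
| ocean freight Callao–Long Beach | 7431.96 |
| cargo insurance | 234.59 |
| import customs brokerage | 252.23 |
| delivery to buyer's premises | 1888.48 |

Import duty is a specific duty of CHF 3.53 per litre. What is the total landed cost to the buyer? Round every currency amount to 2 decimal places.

EXW: the seller makes goods available at their premises; the buyer bears all onward costs.
CIF value = EXW price + inland to port + export clearance + origin terminal + freight + insurance = 164606.04 + 549.18 + 113.86 + 442.79 + 7431.96 + 234.59 = 173378.42
Import duty = 881 × 3.53 = 3109.93
Buyer bears: inland to port 549.18 + export clearance 113.86 + origin terminal 442.79 + freight 7431.96 + insurance 234.59 + brokerage 252.23 + delivery 1888.48 + duty 3109.93 = 14023.02
Landed cost = invoice 164606.04 + 14023.02 = 178629.06

Total landed cost: CHF 178629.06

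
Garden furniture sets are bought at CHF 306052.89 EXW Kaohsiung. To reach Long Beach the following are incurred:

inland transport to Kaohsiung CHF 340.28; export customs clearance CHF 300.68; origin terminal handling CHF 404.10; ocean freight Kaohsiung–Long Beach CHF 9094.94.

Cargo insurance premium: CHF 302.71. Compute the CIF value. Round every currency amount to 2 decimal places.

CIF = EXW price + pre-shipment costs + freight + insurance
CIF = 306052.89 + 340.28 + 300.68 + 404.10 + 9094.94 + 302.71 = 316495.60

CIF value: CHF 316495.60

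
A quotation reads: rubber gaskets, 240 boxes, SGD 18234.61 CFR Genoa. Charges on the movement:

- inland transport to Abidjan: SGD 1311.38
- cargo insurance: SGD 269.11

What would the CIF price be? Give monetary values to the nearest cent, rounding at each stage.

CIF price: SGD 18503.72

Not relevant to the conversion: inland to port — on the seller under both CFR and CIF; already in the CFR price and stays in the CIF price.
From CFR to CIF, the seller additionally bears: insurance.
CIF price = 18234.61 + 269.11 = 18503.72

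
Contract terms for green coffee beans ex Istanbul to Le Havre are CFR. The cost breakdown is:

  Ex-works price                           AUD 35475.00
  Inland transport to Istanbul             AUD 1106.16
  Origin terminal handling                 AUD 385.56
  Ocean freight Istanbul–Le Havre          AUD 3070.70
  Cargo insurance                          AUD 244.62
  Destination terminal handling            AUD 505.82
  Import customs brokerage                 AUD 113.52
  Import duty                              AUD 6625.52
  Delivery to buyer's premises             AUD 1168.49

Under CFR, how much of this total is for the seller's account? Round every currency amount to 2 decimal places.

Seller's account: AUD 40037.42

CFR: the seller pays costs through ocean freight to the destination port, but not insurance.
Seller's account: goods 35475.00 + inland to port 1106.16 + origin terminal 385.56 + freight 3070.70 = 40037.42
Buyer's account: insurance 244.62 + destination terminal 505.82 + brokerage 113.52 + duty 6625.52 + delivery 1168.49 = 8657.97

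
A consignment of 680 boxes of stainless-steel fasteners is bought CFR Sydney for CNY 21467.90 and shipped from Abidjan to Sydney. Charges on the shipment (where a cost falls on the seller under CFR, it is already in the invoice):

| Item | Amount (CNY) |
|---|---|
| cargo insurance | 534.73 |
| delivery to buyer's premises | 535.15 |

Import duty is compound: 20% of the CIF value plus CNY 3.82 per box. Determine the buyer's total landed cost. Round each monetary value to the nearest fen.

CFR: the seller pays costs through ocean freight to the destination port, but not insurance.
CIF value = CFR price + insurance = 21467.90 + 534.73 = 22002.63
Ad valorem component: 22002.63 × 20% = 4400.53
Specific component: 680 × 3.82 = 2597.60
Import duty = 4400.53 + 2597.60 = 6998.13
Buyer bears: insurance 534.73 + delivery 535.15 + duty 6998.13 = 8068.01
Landed cost = invoice 21467.90 + 8068.01 = 29535.91

Total landed cost: CNY 29535.91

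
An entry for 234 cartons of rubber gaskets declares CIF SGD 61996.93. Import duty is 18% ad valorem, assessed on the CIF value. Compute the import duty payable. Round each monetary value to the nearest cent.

Import duty: SGD 11159.45

Import duty = 61996.93 × 18% = 11159.45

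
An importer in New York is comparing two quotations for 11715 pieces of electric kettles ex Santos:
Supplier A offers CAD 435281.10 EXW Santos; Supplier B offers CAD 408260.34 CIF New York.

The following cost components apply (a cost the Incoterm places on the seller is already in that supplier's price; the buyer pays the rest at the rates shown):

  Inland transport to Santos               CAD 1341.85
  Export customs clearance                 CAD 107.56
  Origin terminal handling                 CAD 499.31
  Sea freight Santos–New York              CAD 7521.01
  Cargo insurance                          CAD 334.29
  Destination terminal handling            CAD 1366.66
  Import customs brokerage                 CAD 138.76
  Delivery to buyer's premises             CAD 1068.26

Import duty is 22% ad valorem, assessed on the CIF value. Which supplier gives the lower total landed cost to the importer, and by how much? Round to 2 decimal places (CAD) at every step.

Supplier A (EXW):
CIF value = EXW price + inland to port + export clearance + origin terminal + freight + insurance = 435281.10 + 1341.85 + 107.56 + 499.31 + 7521.01 + 334.29 = 445085.12
Import duty = 445085.12 × 22% = 97918.73
Buyer bears (A): 1341.85 + 107.56 + 499.31 + 7521.01 + 334.29 + 1366.66 + 138.76 + 1068.26 = 12377.70
Landed cost (A) = invoice 435281.10 + 12377.70 + duty 97918.73 = 545577.53
Supplier B (CIF):
The CIF price already equals the CIF value: 408260.34
Import duty = 408260.34 × 22% = 89817.27
Buyer bears (B): 1366.66 + 138.76 + 1068.26 = 2573.68
Landed cost (B) = invoice 408260.34 + 2573.68 + duty 89817.27 = 500651.29
Difference = |545577.53 − 500651.29| = 44926.24

Supplier B is cheaper by CAD 44926.24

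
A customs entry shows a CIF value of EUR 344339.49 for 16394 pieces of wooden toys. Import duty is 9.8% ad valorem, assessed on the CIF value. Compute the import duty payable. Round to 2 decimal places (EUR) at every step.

Import duty = 344339.49 × 9.8% = 33745.27

Import duty: EUR 33745.27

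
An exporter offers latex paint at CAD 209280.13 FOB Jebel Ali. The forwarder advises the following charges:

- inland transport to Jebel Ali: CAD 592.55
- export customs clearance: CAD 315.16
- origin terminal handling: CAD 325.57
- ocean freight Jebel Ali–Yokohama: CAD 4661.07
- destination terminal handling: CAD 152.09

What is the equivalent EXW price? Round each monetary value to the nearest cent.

EXW price: CAD 208046.85

Not relevant to the conversion: freight, destination terminal — on the buyer under both terms; not part of either seller's price.
From FOB to EXW, the seller no longer bears: inland to port, export clearance, origin terminal.
EXW price = 209280.13 − 592.55 − 315.16 − 325.57 = 208046.85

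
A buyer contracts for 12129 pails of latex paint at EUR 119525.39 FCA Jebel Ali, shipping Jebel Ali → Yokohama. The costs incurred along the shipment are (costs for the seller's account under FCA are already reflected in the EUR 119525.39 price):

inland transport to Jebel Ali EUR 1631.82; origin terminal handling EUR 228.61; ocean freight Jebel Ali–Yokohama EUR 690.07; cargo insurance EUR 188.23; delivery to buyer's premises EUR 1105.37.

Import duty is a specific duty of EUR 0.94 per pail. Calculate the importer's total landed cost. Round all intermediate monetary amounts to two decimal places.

FCA: the seller delivers export-cleared goods to the carrier; the buyer bears costs from that point.
Already in the invoice (seller's account under FCA): inland to port — exclude.
CIF value = FCA price + origin terminal + freight + insurance = 119525.39 + 228.61 + 690.07 + 188.23 = 120632.30
Import duty = 12129 × 0.94 = 11401.26
Buyer bears: origin terminal 228.61 + freight 690.07 + insurance 188.23 + delivery 1105.37 + duty 11401.26 = 13613.54
Landed cost = invoice 119525.39 + 13613.54 = 133138.93

Total landed cost: EUR 133138.93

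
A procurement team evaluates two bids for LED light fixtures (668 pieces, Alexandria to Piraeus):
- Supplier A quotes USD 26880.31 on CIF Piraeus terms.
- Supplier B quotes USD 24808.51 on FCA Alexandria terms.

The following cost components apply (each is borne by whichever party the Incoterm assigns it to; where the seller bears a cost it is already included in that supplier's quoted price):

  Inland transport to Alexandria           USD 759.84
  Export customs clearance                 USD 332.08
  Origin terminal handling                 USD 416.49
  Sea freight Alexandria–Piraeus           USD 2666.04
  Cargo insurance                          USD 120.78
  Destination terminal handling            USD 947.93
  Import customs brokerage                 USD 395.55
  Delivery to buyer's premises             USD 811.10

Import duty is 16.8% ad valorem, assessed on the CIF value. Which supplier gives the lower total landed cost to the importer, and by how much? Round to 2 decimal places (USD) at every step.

Supplier A (CIF):
The CIF price already equals the CIF value: 26880.31
Import duty = 26880.31 × 16.8% = 4515.89
Buyer bears (A): 947.93 + 395.55 + 811.10 = 2154.58
Landed cost (A) = invoice 26880.31 + 2154.58 + duty 4515.89 = 33550.78
Supplier B (FCA):
CIF value = FCA price + origin terminal + freight + insurance = 24808.51 + 416.49 + 2666.04 + 120.78 = 28011.82
Import duty = 28011.82 × 16.8% = 4705.99
Buyer bears (B): 416.49 + 2666.04 + 120.78 + 947.93 + 395.55 + 811.10 = 5357.89
Landed cost (B) = invoice 24808.51 + 5357.89 + duty 4705.99 = 34872.39
Difference = |33550.78 − 34872.39| = 1321.61

Supplier A is cheaper by USD 1321.61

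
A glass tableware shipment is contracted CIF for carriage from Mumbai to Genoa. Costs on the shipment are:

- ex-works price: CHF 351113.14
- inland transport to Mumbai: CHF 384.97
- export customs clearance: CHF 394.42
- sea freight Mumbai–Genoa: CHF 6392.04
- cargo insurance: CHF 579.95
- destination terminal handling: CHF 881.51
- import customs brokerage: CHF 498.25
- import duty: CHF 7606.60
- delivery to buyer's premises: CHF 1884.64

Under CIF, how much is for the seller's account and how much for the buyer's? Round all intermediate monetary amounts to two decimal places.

CIF: the seller pays costs through ocean freight and marine insurance to the destination port.
Seller's account: goods 351113.14 + inland to port 384.97 + export clearance 394.42 + freight 6392.04 + insurance 579.95 = 358864.52
Buyer's account: destination terminal 881.51 + brokerage 498.25 + duty 7606.60 + delivery 1884.64 = 10871.00

Seller: CHF 358864.52; buyer: CHF 10871.00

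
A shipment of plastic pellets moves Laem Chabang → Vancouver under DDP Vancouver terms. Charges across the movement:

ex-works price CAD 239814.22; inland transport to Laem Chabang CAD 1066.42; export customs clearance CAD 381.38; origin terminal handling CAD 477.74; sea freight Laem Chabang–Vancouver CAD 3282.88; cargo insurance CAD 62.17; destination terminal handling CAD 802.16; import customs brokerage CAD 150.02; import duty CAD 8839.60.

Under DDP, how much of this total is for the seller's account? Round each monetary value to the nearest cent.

DDP: the seller bears all costs including import duty.
Seller's account: goods 239814.22 + inland to port 1066.42 + export clearance 381.38 + origin terminal 477.74 + freight 3282.88 + insurance 62.17 + destination terminal 802.16 + brokerage 150.02 + duty 8839.60 = 254876.59
Buyer's account: 0.00

Seller's account: CAD 254876.59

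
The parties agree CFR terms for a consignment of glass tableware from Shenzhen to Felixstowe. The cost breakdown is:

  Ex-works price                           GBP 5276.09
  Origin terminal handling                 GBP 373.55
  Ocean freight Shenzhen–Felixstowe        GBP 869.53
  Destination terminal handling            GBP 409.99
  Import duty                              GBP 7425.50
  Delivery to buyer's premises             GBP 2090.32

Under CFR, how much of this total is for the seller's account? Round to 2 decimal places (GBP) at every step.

Seller's account: GBP 6519.17

CFR: the seller pays costs through ocean freight to the destination port, but not insurance.
Seller's account: goods 5276.09 + origin terminal 373.55 + freight 869.53 = 6519.17
Buyer's account: destination terminal 409.99 + duty 7425.50 + delivery 2090.32 = 9925.81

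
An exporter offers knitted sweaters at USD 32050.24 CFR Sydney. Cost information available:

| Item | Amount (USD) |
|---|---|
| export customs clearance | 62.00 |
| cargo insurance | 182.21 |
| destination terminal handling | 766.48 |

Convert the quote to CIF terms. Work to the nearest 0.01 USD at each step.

Not relevant to the conversion: export clearance — on the seller under both CFR and CIF; already in the CFR price and stays in the CIF price. destination terminal — on the buyer under both terms; not part of either seller's price.
From CFR to CIF, the seller additionally bears: insurance.
CIF price = 32050.24 + 182.21 = 32232.45

CIF price: USD 32232.45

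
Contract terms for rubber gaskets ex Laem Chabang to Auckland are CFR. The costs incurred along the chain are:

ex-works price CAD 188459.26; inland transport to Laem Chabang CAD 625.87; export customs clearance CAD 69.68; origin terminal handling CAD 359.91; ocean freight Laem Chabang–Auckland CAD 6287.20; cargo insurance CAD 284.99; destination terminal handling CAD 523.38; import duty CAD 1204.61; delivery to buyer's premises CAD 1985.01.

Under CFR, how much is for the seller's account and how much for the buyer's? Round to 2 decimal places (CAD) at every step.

CFR: the seller pays costs through ocean freight to the destination port, but not insurance.
Seller's account: goods 188459.26 + inland to port 625.87 + export clearance 69.68 + origin terminal 359.91 + freight 6287.20 = 195801.92
Buyer's account: insurance 284.99 + destination terminal 523.38 + duty 1204.61 + delivery 1985.01 = 3997.99

Seller: CAD 195801.92; buyer: CAD 3997.99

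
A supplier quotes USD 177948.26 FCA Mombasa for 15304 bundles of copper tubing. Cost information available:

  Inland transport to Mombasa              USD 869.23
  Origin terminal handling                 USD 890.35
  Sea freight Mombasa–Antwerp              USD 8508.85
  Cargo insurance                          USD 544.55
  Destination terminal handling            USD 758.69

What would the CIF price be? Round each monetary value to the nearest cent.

CIF price: USD 187892.01

Not relevant to the conversion: inland to port — on the seller under both FCA and CIF; already in the FCA price and stays in the CIF price. destination terminal — on the buyer under both terms; not part of either seller's price.
From FCA to CIF, the seller additionally bears: origin terminal, freight, insurance.
CIF price = 177948.26 + 890.35 + 8508.85 + 544.55 = 187892.01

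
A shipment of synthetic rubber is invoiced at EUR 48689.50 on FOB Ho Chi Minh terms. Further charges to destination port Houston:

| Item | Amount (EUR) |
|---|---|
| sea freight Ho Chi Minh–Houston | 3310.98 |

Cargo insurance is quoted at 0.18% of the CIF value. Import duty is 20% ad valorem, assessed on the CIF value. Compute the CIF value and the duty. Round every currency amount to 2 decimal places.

CIF value: EUR 52094.25; import duty: EUR 10418.85

Let C be the CIF value. C = FOB price + freight + 0.18% × C
C − 0.18% × C = 48689.50 + 3310.98
0.9982 × C = 52000.48
C = 52000.48 / 0.9982 = 52094.25
Insurance premium = 0.18% × 52094.25 = 93.77
Import duty = 52094.25 × 20% = 10418.85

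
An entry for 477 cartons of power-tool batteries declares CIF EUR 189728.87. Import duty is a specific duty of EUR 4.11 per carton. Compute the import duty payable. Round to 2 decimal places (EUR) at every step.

Import duty: EUR 1960.47

Import duty = 477 × 4.11 = 1960.47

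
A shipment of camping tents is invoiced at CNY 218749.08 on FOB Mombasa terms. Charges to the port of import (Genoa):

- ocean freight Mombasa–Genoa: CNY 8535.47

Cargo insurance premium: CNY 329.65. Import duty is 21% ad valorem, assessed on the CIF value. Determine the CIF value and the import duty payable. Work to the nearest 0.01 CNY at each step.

CIF value: CNY 227614.20; import duty: CNY 47798.98

CIF = FOB price + freight + insurance
CIF = 218749.08 + 8535.47 + 329.65 = 227614.20
Import duty = 227614.20 × 21% = 47798.98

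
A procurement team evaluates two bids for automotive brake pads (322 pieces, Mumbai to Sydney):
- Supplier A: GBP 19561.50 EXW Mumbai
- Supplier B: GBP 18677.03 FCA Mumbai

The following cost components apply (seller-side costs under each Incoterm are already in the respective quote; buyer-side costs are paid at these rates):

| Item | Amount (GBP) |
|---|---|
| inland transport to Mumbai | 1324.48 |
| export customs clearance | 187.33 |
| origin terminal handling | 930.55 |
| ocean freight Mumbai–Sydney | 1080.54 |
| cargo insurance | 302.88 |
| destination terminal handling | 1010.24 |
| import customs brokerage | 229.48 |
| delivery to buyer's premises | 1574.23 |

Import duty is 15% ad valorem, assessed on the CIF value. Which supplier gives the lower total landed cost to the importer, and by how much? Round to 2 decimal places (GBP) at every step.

Supplier B is cheaper by GBP 2755.72

Supplier A (EXW):
CIF value = EXW price + inland to port + export clearance + origin terminal + freight + insurance = 19561.50 + 1324.48 + 187.33 + 930.55 + 1080.54 + 302.88 = 23387.28
Import duty = 23387.28 × 15% = 3508.09
Buyer bears (A): 1324.48 + 187.33 + 930.55 + 1080.54 + 302.88 + 1010.24 + 229.48 + 1574.23 = 6639.73
Landed cost (A) = invoice 19561.50 + 6639.73 + duty 3508.09 = 29709.32
Supplier B (FCA):
CIF value = FCA price + origin terminal + freight + insurance = 18677.03 + 930.55 + 1080.54 + 302.88 = 20991.00
Import duty = 20991.00 × 15% = 3148.65
Buyer bears (B): 930.55 + 1080.54 + 302.88 + 1010.24 + 229.48 + 1574.23 = 5127.92
Landed cost (B) = invoice 18677.03 + 5127.92 + duty 3148.65 = 26953.60
Difference = |29709.32 − 26953.60| = 2755.72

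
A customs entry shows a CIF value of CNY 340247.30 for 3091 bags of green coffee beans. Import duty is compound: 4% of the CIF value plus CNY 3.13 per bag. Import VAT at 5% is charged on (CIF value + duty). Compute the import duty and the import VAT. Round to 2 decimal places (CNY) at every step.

Ad valorem component: 340247.30 × 4% = 13609.89
Specific component: 3091 × 3.13 = 9674.83
Import duty = 13609.89 + 9674.83 = 23284.72
VAT base = CIF + duty = 340247.30 + 23284.72 = 363532.02
Import VAT = 363532.02 × 5% = 18176.60

Import duty: CNY 23284.72; import VAT: CNY 18176.60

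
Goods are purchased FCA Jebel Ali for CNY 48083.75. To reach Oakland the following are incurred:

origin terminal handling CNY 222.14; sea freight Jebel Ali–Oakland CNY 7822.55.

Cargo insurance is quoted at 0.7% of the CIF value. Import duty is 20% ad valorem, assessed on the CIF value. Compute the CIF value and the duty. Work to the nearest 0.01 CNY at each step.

Let C be the CIF value. C = FCA price + pre-shipment costs + freight + 0.7% × C
C − 0.7% × C = 48083.75 + 222.14 + 7822.55
0.993 × C = 56128.44
C = 56128.44 / 0.993 = 56524.11
Insurance premium = 0.7% × 56524.11 = 395.67
Import duty = 56524.11 × 20% = 11304.82

CIF value: CNY 56524.11; import duty: CNY 11304.82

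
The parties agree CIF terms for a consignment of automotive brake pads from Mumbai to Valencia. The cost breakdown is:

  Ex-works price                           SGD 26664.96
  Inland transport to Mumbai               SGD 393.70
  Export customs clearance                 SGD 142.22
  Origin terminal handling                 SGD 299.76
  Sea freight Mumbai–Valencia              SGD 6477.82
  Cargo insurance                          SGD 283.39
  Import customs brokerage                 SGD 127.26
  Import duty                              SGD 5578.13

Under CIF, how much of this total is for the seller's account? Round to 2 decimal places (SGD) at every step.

Seller's account: SGD 34261.85

CIF: the seller pays costs through ocean freight and marine insurance to the destination port.
Seller's account: goods 26664.96 + inland to port 393.70 + export clearance 142.22 + origin terminal 299.76 + freight 6477.82 + insurance 283.39 = 34261.85
Buyer's account: brokerage 127.26 + duty 5578.13 = 5705.39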